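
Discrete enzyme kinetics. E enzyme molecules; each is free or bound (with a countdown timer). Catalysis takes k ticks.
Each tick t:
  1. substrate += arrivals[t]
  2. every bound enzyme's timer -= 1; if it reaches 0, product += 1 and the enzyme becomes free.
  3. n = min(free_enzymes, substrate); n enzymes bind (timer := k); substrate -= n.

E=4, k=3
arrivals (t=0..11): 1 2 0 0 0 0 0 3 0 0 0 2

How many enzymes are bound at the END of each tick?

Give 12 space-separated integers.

t=0: arr=1 -> substrate=0 bound=1 product=0
t=1: arr=2 -> substrate=0 bound=3 product=0
t=2: arr=0 -> substrate=0 bound=3 product=0
t=3: arr=0 -> substrate=0 bound=2 product=1
t=4: arr=0 -> substrate=0 bound=0 product=3
t=5: arr=0 -> substrate=0 bound=0 product=3
t=6: arr=0 -> substrate=0 bound=0 product=3
t=7: arr=3 -> substrate=0 bound=3 product=3
t=8: arr=0 -> substrate=0 bound=3 product=3
t=9: arr=0 -> substrate=0 bound=3 product=3
t=10: arr=0 -> substrate=0 bound=0 product=6
t=11: arr=2 -> substrate=0 bound=2 product=6

Answer: 1 3 3 2 0 0 0 3 3 3 0 2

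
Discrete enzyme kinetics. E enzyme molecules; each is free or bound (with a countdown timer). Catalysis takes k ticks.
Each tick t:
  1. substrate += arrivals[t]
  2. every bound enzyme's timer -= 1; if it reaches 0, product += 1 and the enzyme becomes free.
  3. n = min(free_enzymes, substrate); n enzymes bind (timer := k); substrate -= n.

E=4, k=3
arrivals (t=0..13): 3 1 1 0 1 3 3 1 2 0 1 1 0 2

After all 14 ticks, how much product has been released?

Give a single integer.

Answer: 14

Derivation:
t=0: arr=3 -> substrate=0 bound=3 product=0
t=1: arr=1 -> substrate=0 bound=4 product=0
t=2: arr=1 -> substrate=1 bound=4 product=0
t=3: arr=0 -> substrate=0 bound=2 product=3
t=4: arr=1 -> substrate=0 bound=2 product=4
t=5: arr=3 -> substrate=1 bound=4 product=4
t=6: arr=3 -> substrate=3 bound=4 product=5
t=7: arr=1 -> substrate=3 bound=4 product=6
t=8: arr=2 -> substrate=3 bound=4 product=8
t=9: arr=0 -> substrate=2 bound=4 product=9
t=10: arr=1 -> substrate=2 bound=4 product=10
t=11: arr=1 -> substrate=1 bound=4 product=12
t=12: arr=0 -> substrate=0 bound=4 product=13
t=13: arr=2 -> substrate=1 bound=4 product=14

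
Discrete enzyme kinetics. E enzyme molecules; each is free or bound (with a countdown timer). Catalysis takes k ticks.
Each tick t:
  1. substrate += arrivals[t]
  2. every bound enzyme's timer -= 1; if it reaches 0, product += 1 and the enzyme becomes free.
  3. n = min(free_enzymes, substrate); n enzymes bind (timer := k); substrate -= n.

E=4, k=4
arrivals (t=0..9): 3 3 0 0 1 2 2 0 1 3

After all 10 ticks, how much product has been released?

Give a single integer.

Answer: 8

Derivation:
t=0: arr=3 -> substrate=0 bound=3 product=0
t=1: arr=3 -> substrate=2 bound=4 product=0
t=2: arr=0 -> substrate=2 bound=4 product=0
t=3: arr=0 -> substrate=2 bound=4 product=0
t=4: arr=1 -> substrate=0 bound=4 product=3
t=5: arr=2 -> substrate=1 bound=4 product=4
t=6: arr=2 -> substrate=3 bound=4 product=4
t=7: arr=0 -> substrate=3 bound=4 product=4
t=8: arr=1 -> substrate=1 bound=4 product=7
t=9: arr=3 -> substrate=3 bound=4 product=8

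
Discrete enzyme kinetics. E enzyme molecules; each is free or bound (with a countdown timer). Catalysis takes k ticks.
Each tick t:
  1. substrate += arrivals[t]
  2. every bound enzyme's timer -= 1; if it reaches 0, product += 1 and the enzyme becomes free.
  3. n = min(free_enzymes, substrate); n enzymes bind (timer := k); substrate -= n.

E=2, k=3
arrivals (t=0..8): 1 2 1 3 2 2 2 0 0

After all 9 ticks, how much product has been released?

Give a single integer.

Answer: 4

Derivation:
t=0: arr=1 -> substrate=0 bound=1 product=0
t=1: arr=2 -> substrate=1 bound=2 product=0
t=2: arr=1 -> substrate=2 bound=2 product=0
t=3: arr=3 -> substrate=4 bound=2 product=1
t=4: arr=2 -> substrate=5 bound=2 product=2
t=5: arr=2 -> substrate=7 bound=2 product=2
t=6: arr=2 -> substrate=8 bound=2 product=3
t=7: arr=0 -> substrate=7 bound=2 product=4
t=8: arr=0 -> substrate=7 bound=2 product=4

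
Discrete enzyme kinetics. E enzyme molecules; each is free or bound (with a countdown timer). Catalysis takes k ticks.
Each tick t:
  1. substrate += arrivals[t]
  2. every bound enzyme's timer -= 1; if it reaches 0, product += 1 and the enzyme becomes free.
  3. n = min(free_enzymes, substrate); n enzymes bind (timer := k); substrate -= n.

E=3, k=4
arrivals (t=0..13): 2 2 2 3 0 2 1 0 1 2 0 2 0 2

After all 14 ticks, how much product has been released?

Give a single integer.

t=0: arr=2 -> substrate=0 bound=2 product=0
t=1: arr=2 -> substrate=1 bound=3 product=0
t=2: arr=2 -> substrate=3 bound=3 product=0
t=3: arr=3 -> substrate=6 bound=3 product=0
t=4: arr=0 -> substrate=4 bound=3 product=2
t=5: arr=2 -> substrate=5 bound=3 product=3
t=6: arr=1 -> substrate=6 bound=3 product=3
t=7: arr=0 -> substrate=6 bound=3 product=3
t=8: arr=1 -> substrate=5 bound=3 product=5
t=9: arr=2 -> substrate=6 bound=3 product=6
t=10: arr=0 -> substrate=6 bound=3 product=6
t=11: arr=2 -> substrate=8 bound=3 product=6
t=12: arr=0 -> substrate=6 bound=3 product=8
t=13: arr=2 -> substrate=7 bound=3 product=9

Answer: 9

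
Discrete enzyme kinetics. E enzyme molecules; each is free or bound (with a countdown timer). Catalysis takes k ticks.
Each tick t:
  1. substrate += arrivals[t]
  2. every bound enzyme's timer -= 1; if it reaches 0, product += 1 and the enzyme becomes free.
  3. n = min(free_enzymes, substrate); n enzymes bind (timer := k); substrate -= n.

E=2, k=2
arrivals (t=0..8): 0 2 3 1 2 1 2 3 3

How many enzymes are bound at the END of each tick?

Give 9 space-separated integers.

Answer: 0 2 2 2 2 2 2 2 2

Derivation:
t=0: arr=0 -> substrate=0 bound=0 product=0
t=1: arr=2 -> substrate=0 bound=2 product=0
t=2: arr=3 -> substrate=3 bound=2 product=0
t=3: arr=1 -> substrate=2 bound=2 product=2
t=4: arr=2 -> substrate=4 bound=2 product=2
t=5: arr=1 -> substrate=3 bound=2 product=4
t=6: arr=2 -> substrate=5 bound=2 product=4
t=7: arr=3 -> substrate=6 bound=2 product=6
t=8: arr=3 -> substrate=9 bound=2 product=6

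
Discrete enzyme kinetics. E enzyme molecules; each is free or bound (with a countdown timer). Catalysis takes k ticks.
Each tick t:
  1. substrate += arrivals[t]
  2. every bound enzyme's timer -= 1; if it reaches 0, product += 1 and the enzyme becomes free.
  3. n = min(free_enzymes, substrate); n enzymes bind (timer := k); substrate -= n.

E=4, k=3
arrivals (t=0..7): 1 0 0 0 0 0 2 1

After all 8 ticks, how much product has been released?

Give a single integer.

Answer: 1

Derivation:
t=0: arr=1 -> substrate=0 bound=1 product=0
t=1: arr=0 -> substrate=0 bound=1 product=0
t=2: arr=0 -> substrate=0 bound=1 product=0
t=3: arr=0 -> substrate=0 bound=0 product=1
t=4: arr=0 -> substrate=0 bound=0 product=1
t=5: arr=0 -> substrate=0 bound=0 product=1
t=6: arr=2 -> substrate=0 bound=2 product=1
t=7: arr=1 -> substrate=0 bound=3 product=1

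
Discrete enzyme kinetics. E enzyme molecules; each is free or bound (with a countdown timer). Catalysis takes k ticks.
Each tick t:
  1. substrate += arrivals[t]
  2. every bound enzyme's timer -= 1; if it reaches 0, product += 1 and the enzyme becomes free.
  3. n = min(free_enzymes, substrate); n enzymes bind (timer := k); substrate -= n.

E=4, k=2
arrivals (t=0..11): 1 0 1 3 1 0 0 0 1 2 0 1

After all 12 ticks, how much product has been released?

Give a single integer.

t=0: arr=1 -> substrate=0 bound=1 product=0
t=1: arr=0 -> substrate=0 bound=1 product=0
t=2: arr=1 -> substrate=0 bound=1 product=1
t=3: arr=3 -> substrate=0 bound=4 product=1
t=4: arr=1 -> substrate=0 bound=4 product=2
t=5: arr=0 -> substrate=0 bound=1 product=5
t=6: arr=0 -> substrate=0 bound=0 product=6
t=7: arr=0 -> substrate=0 bound=0 product=6
t=8: arr=1 -> substrate=0 bound=1 product=6
t=9: arr=2 -> substrate=0 bound=3 product=6
t=10: arr=0 -> substrate=0 bound=2 product=7
t=11: arr=1 -> substrate=0 bound=1 product=9

Answer: 9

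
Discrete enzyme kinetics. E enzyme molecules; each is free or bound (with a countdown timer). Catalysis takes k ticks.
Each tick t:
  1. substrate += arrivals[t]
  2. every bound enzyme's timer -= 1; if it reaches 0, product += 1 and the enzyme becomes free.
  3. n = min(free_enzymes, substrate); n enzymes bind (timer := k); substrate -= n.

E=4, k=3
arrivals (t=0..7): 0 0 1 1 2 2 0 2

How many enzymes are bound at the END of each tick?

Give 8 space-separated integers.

t=0: arr=0 -> substrate=0 bound=0 product=0
t=1: arr=0 -> substrate=0 bound=0 product=0
t=2: arr=1 -> substrate=0 bound=1 product=0
t=3: arr=1 -> substrate=0 bound=2 product=0
t=4: arr=2 -> substrate=0 bound=4 product=0
t=5: arr=2 -> substrate=1 bound=4 product=1
t=6: arr=0 -> substrate=0 bound=4 product=2
t=7: arr=2 -> substrate=0 bound=4 product=4

Answer: 0 0 1 2 4 4 4 4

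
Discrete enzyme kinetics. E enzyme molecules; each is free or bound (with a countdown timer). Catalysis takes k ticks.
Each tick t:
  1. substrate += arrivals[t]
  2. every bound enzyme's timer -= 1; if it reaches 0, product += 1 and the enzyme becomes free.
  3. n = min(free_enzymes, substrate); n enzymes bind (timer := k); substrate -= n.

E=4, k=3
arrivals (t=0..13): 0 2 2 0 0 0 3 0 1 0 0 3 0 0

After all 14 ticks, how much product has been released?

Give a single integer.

Answer: 8

Derivation:
t=0: arr=0 -> substrate=0 bound=0 product=0
t=1: arr=2 -> substrate=0 bound=2 product=0
t=2: arr=2 -> substrate=0 bound=4 product=0
t=3: arr=0 -> substrate=0 bound=4 product=0
t=4: arr=0 -> substrate=0 bound=2 product=2
t=5: arr=0 -> substrate=0 bound=0 product=4
t=6: arr=3 -> substrate=0 bound=3 product=4
t=7: arr=0 -> substrate=0 bound=3 product=4
t=8: arr=1 -> substrate=0 bound=4 product=4
t=9: arr=0 -> substrate=0 bound=1 product=7
t=10: arr=0 -> substrate=0 bound=1 product=7
t=11: arr=3 -> substrate=0 bound=3 product=8
t=12: arr=0 -> substrate=0 bound=3 product=8
t=13: arr=0 -> substrate=0 bound=3 product=8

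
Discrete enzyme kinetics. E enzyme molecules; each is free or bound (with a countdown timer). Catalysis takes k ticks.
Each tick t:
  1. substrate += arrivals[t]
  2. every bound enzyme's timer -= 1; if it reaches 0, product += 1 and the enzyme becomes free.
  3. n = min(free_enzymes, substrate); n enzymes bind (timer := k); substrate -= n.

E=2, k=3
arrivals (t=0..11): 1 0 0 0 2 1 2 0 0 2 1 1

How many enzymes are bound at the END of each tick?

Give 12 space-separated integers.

t=0: arr=1 -> substrate=0 bound=1 product=0
t=1: arr=0 -> substrate=0 bound=1 product=0
t=2: arr=0 -> substrate=0 bound=1 product=0
t=3: arr=0 -> substrate=0 bound=0 product=1
t=4: arr=2 -> substrate=0 bound=2 product=1
t=5: arr=1 -> substrate=1 bound=2 product=1
t=6: arr=2 -> substrate=3 bound=2 product=1
t=7: arr=0 -> substrate=1 bound=2 product=3
t=8: arr=0 -> substrate=1 bound=2 product=3
t=9: arr=2 -> substrate=3 bound=2 product=3
t=10: arr=1 -> substrate=2 bound=2 product=5
t=11: arr=1 -> substrate=3 bound=2 product=5

Answer: 1 1 1 0 2 2 2 2 2 2 2 2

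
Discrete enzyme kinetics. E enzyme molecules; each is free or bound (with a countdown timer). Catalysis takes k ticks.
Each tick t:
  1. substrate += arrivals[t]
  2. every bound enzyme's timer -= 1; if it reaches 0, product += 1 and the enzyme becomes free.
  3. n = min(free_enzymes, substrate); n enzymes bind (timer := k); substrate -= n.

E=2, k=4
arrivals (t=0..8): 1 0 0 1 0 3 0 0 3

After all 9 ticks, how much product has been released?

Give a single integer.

t=0: arr=1 -> substrate=0 bound=1 product=0
t=1: arr=0 -> substrate=0 bound=1 product=0
t=2: arr=0 -> substrate=0 bound=1 product=0
t=3: arr=1 -> substrate=0 bound=2 product=0
t=4: arr=0 -> substrate=0 bound=1 product=1
t=5: arr=3 -> substrate=2 bound=2 product=1
t=6: arr=0 -> substrate=2 bound=2 product=1
t=7: arr=0 -> substrate=1 bound=2 product=2
t=8: arr=3 -> substrate=4 bound=2 product=2

Answer: 2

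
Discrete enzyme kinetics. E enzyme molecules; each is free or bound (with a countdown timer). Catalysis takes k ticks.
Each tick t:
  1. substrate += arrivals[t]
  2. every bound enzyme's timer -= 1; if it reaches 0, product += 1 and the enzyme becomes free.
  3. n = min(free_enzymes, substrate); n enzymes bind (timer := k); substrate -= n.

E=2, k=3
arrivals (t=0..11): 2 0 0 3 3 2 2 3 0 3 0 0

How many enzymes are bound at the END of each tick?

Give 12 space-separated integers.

t=0: arr=2 -> substrate=0 bound=2 product=0
t=1: arr=0 -> substrate=0 bound=2 product=0
t=2: arr=0 -> substrate=0 bound=2 product=0
t=3: arr=3 -> substrate=1 bound=2 product=2
t=4: arr=3 -> substrate=4 bound=2 product=2
t=5: arr=2 -> substrate=6 bound=2 product=2
t=6: arr=2 -> substrate=6 bound=2 product=4
t=7: arr=3 -> substrate=9 bound=2 product=4
t=8: arr=0 -> substrate=9 bound=2 product=4
t=9: arr=3 -> substrate=10 bound=2 product=6
t=10: arr=0 -> substrate=10 bound=2 product=6
t=11: arr=0 -> substrate=10 bound=2 product=6

Answer: 2 2 2 2 2 2 2 2 2 2 2 2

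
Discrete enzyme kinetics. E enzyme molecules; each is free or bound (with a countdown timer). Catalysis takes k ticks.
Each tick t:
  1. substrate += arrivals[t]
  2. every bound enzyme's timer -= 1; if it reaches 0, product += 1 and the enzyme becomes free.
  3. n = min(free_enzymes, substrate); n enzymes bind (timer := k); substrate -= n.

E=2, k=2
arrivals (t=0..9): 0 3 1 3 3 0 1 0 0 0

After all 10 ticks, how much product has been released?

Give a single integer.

Answer: 8

Derivation:
t=0: arr=0 -> substrate=0 bound=0 product=0
t=1: arr=3 -> substrate=1 bound=2 product=0
t=2: arr=1 -> substrate=2 bound=2 product=0
t=3: arr=3 -> substrate=3 bound=2 product=2
t=4: arr=3 -> substrate=6 bound=2 product=2
t=5: arr=0 -> substrate=4 bound=2 product=4
t=6: arr=1 -> substrate=5 bound=2 product=4
t=7: arr=0 -> substrate=3 bound=2 product=6
t=8: arr=0 -> substrate=3 bound=2 product=6
t=9: arr=0 -> substrate=1 bound=2 product=8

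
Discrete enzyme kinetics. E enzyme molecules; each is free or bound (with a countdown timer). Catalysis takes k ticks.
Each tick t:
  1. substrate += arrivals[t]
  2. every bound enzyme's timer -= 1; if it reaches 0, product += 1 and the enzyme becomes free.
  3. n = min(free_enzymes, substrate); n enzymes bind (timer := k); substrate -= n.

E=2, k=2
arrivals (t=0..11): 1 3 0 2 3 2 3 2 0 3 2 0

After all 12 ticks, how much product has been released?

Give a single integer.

Answer: 10

Derivation:
t=0: arr=1 -> substrate=0 bound=1 product=0
t=1: arr=3 -> substrate=2 bound=2 product=0
t=2: arr=0 -> substrate=1 bound=2 product=1
t=3: arr=2 -> substrate=2 bound=2 product=2
t=4: arr=3 -> substrate=4 bound=2 product=3
t=5: arr=2 -> substrate=5 bound=2 product=4
t=6: arr=3 -> substrate=7 bound=2 product=5
t=7: arr=2 -> substrate=8 bound=2 product=6
t=8: arr=0 -> substrate=7 bound=2 product=7
t=9: arr=3 -> substrate=9 bound=2 product=8
t=10: arr=2 -> substrate=10 bound=2 product=9
t=11: arr=0 -> substrate=9 bound=2 product=10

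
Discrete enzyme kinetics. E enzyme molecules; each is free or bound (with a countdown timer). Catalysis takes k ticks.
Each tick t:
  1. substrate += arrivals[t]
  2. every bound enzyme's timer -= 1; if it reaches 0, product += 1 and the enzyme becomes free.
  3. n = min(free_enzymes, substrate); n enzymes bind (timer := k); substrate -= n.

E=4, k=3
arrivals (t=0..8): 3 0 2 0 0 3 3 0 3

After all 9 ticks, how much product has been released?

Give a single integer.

Answer: 8

Derivation:
t=0: arr=3 -> substrate=0 bound=3 product=0
t=1: arr=0 -> substrate=0 bound=3 product=0
t=2: arr=2 -> substrate=1 bound=4 product=0
t=3: arr=0 -> substrate=0 bound=2 product=3
t=4: arr=0 -> substrate=0 bound=2 product=3
t=5: arr=3 -> substrate=0 bound=4 product=4
t=6: arr=3 -> substrate=2 bound=4 product=5
t=7: arr=0 -> substrate=2 bound=4 product=5
t=8: arr=3 -> substrate=2 bound=4 product=8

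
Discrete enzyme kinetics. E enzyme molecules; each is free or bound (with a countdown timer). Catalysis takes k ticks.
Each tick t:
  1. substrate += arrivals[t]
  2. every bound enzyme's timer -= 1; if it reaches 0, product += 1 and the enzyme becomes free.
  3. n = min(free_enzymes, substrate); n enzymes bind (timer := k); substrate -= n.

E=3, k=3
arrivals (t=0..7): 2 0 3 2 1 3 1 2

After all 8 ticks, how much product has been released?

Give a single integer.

t=0: arr=2 -> substrate=0 bound=2 product=0
t=1: arr=0 -> substrate=0 bound=2 product=0
t=2: arr=3 -> substrate=2 bound=3 product=0
t=3: arr=2 -> substrate=2 bound=3 product=2
t=4: arr=1 -> substrate=3 bound=3 product=2
t=5: arr=3 -> substrate=5 bound=3 product=3
t=6: arr=1 -> substrate=4 bound=3 product=5
t=7: arr=2 -> substrate=6 bound=3 product=5

Answer: 5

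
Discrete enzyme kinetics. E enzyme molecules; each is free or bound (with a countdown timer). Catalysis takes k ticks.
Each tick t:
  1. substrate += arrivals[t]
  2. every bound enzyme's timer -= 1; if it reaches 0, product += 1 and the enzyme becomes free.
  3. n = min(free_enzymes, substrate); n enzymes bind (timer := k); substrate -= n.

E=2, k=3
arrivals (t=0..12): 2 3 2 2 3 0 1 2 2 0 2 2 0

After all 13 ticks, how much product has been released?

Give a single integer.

t=0: arr=2 -> substrate=0 bound=2 product=0
t=1: arr=3 -> substrate=3 bound=2 product=0
t=2: arr=2 -> substrate=5 bound=2 product=0
t=3: arr=2 -> substrate=5 bound=2 product=2
t=4: arr=3 -> substrate=8 bound=2 product=2
t=5: arr=0 -> substrate=8 bound=2 product=2
t=6: arr=1 -> substrate=7 bound=2 product=4
t=7: arr=2 -> substrate=9 bound=2 product=4
t=8: arr=2 -> substrate=11 bound=2 product=4
t=9: arr=0 -> substrate=9 bound=2 product=6
t=10: arr=2 -> substrate=11 bound=2 product=6
t=11: arr=2 -> substrate=13 bound=2 product=6
t=12: arr=0 -> substrate=11 bound=2 product=8

Answer: 8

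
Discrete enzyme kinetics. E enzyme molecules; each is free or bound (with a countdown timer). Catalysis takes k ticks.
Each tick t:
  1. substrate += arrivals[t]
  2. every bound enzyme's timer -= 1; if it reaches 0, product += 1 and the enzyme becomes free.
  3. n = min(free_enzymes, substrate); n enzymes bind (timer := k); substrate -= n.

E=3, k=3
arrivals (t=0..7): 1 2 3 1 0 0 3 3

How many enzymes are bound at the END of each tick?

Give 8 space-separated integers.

Answer: 1 3 3 3 3 3 3 3

Derivation:
t=0: arr=1 -> substrate=0 bound=1 product=0
t=1: arr=2 -> substrate=0 bound=3 product=0
t=2: arr=3 -> substrate=3 bound=3 product=0
t=3: arr=1 -> substrate=3 bound=3 product=1
t=4: arr=0 -> substrate=1 bound=3 product=3
t=5: arr=0 -> substrate=1 bound=3 product=3
t=6: arr=3 -> substrate=3 bound=3 product=4
t=7: arr=3 -> substrate=4 bound=3 product=6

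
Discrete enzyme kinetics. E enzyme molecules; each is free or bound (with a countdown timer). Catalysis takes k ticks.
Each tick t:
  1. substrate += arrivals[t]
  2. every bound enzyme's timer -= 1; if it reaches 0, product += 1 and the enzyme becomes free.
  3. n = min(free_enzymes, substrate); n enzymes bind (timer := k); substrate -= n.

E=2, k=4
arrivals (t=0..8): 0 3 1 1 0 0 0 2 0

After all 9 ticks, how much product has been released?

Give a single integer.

Answer: 2

Derivation:
t=0: arr=0 -> substrate=0 bound=0 product=0
t=1: arr=3 -> substrate=1 bound=2 product=0
t=2: arr=1 -> substrate=2 bound=2 product=0
t=3: arr=1 -> substrate=3 bound=2 product=0
t=4: arr=0 -> substrate=3 bound=2 product=0
t=5: arr=0 -> substrate=1 bound=2 product=2
t=6: arr=0 -> substrate=1 bound=2 product=2
t=7: arr=2 -> substrate=3 bound=2 product=2
t=8: arr=0 -> substrate=3 bound=2 product=2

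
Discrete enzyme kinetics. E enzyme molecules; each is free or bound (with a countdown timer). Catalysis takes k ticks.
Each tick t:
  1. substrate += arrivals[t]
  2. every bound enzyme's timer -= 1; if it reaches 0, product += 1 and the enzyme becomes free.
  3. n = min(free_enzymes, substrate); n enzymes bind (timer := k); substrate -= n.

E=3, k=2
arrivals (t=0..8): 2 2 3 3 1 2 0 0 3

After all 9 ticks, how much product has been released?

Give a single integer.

t=0: arr=2 -> substrate=0 bound=2 product=0
t=1: arr=2 -> substrate=1 bound=3 product=0
t=2: arr=3 -> substrate=2 bound=3 product=2
t=3: arr=3 -> substrate=4 bound=3 product=3
t=4: arr=1 -> substrate=3 bound=3 product=5
t=5: arr=2 -> substrate=4 bound=3 product=6
t=6: arr=0 -> substrate=2 bound=3 product=8
t=7: arr=0 -> substrate=1 bound=3 product=9
t=8: arr=3 -> substrate=2 bound=3 product=11

Answer: 11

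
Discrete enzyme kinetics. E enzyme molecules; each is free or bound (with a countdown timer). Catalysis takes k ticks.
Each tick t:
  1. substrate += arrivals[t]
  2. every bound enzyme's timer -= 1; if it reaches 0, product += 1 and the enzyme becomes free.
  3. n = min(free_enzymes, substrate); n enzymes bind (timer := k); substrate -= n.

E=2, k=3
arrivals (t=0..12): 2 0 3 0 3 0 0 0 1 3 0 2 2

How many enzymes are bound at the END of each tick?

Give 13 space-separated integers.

Answer: 2 2 2 2 2 2 2 2 2 2 2 2 2

Derivation:
t=0: arr=2 -> substrate=0 bound=2 product=0
t=1: arr=0 -> substrate=0 bound=2 product=0
t=2: arr=3 -> substrate=3 bound=2 product=0
t=3: arr=0 -> substrate=1 bound=2 product=2
t=4: arr=3 -> substrate=4 bound=2 product=2
t=5: arr=0 -> substrate=4 bound=2 product=2
t=6: arr=0 -> substrate=2 bound=2 product=4
t=7: arr=0 -> substrate=2 bound=2 product=4
t=8: arr=1 -> substrate=3 bound=2 product=4
t=9: arr=3 -> substrate=4 bound=2 product=6
t=10: arr=0 -> substrate=4 bound=2 product=6
t=11: arr=2 -> substrate=6 bound=2 product=6
t=12: arr=2 -> substrate=6 bound=2 product=8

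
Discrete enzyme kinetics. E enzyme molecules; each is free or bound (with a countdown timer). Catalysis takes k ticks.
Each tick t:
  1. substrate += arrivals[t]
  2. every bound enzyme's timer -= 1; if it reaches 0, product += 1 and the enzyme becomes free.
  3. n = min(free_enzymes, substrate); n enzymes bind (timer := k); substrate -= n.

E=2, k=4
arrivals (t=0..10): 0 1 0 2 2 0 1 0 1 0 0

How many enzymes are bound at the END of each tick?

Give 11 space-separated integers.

t=0: arr=0 -> substrate=0 bound=0 product=0
t=1: arr=1 -> substrate=0 bound=1 product=0
t=2: arr=0 -> substrate=0 bound=1 product=0
t=3: arr=2 -> substrate=1 bound=2 product=0
t=4: arr=2 -> substrate=3 bound=2 product=0
t=5: arr=0 -> substrate=2 bound=2 product=1
t=6: arr=1 -> substrate=3 bound=2 product=1
t=7: arr=0 -> substrate=2 bound=2 product=2
t=8: arr=1 -> substrate=3 bound=2 product=2
t=9: arr=0 -> substrate=2 bound=2 product=3
t=10: arr=0 -> substrate=2 bound=2 product=3

Answer: 0 1 1 2 2 2 2 2 2 2 2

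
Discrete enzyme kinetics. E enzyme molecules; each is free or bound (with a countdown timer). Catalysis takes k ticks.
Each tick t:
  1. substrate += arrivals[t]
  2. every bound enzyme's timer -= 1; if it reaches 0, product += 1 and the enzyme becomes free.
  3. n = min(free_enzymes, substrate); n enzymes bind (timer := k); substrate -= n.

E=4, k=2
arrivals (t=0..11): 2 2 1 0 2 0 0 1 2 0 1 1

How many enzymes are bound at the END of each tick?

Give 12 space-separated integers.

Answer: 2 4 3 1 2 2 0 1 3 2 1 2

Derivation:
t=0: arr=2 -> substrate=0 bound=2 product=0
t=1: arr=2 -> substrate=0 bound=4 product=0
t=2: arr=1 -> substrate=0 bound=3 product=2
t=3: arr=0 -> substrate=0 bound=1 product=4
t=4: arr=2 -> substrate=0 bound=2 product=5
t=5: arr=0 -> substrate=0 bound=2 product=5
t=6: arr=0 -> substrate=0 bound=0 product=7
t=7: arr=1 -> substrate=0 bound=1 product=7
t=8: arr=2 -> substrate=0 bound=3 product=7
t=9: arr=0 -> substrate=0 bound=2 product=8
t=10: arr=1 -> substrate=0 bound=1 product=10
t=11: arr=1 -> substrate=0 bound=2 product=10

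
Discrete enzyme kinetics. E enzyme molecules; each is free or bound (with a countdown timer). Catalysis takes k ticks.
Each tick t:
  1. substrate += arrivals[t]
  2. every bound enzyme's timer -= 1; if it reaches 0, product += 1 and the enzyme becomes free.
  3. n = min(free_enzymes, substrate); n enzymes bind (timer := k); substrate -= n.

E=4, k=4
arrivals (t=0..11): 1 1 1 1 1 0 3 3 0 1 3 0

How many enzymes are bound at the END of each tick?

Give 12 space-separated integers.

t=0: arr=1 -> substrate=0 bound=1 product=0
t=1: arr=1 -> substrate=0 bound=2 product=0
t=2: arr=1 -> substrate=0 bound=3 product=0
t=3: arr=1 -> substrate=0 bound=4 product=0
t=4: arr=1 -> substrate=0 bound=4 product=1
t=5: arr=0 -> substrate=0 bound=3 product=2
t=6: arr=3 -> substrate=1 bound=4 product=3
t=7: arr=3 -> substrate=3 bound=4 product=4
t=8: arr=0 -> substrate=2 bound=4 product=5
t=9: arr=1 -> substrate=3 bound=4 product=5
t=10: arr=3 -> substrate=4 bound=4 product=7
t=11: arr=0 -> substrate=3 bound=4 product=8

Answer: 1 2 3 4 4 3 4 4 4 4 4 4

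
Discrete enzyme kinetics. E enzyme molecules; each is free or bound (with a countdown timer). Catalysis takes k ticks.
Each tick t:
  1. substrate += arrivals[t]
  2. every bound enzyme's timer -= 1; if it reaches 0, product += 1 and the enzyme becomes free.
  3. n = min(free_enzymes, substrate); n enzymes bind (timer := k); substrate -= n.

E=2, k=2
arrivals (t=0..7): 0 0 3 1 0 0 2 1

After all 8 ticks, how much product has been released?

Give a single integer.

t=0: arr=0 -> substrate=0 bound=0 product=0
t=1: arr=0 -> substrate=0 bound=0 product=0
t=2: arr=3 -> substrate=1 bound=2 product=0
t=3: arr=1 -> substrate=2 bound=2 product=0
t=4: arr=0 -> substrate=0 bound=2 product=2
t=5: arr=0 -> substrate=0 bound=2 product=2
t=6: arr=2 -> substrate=0 bound=2 product=4
t=7: arr=1 -> substrate=1 bound=2 product=4

Answer: 4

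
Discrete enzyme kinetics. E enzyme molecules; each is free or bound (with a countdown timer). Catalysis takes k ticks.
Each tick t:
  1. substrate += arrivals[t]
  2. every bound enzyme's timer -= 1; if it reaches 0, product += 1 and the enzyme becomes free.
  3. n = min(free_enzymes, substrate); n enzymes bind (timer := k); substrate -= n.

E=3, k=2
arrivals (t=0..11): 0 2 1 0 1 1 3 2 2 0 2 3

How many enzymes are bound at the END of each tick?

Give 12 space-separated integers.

t=0: arr=0 -> substrate=0 bound=0 product=0
t=1: arr=2 -> substrate=0 bound=2 product=0
t=2: arr=1 -> substrate=0 bound=3 product=0
t=3: arr=0 -> substrate=0 bound=1 product=2
t=4: arr=1 -> substrate=0 bound=1 product=3
t=5: arr=1 -> substrate=0 bound=2 product=3
t=6: arr=3 -> substrate=1 bound=3 product=4
t=7: arr=2 -> substrate=2 bound=3 product=5
t=8: arr=2 -> substrate=2 bound=3 product=7
t=9: arr=0 -> substrate=1 bound=3 product=8
t=10: arr=2 -> substrate=1 bound=3 product=10
t=11: arr=3 -> substrate=3 bound=3 product=11

Answer: 0 2 3 1 1 2 3 3 3 3 3 3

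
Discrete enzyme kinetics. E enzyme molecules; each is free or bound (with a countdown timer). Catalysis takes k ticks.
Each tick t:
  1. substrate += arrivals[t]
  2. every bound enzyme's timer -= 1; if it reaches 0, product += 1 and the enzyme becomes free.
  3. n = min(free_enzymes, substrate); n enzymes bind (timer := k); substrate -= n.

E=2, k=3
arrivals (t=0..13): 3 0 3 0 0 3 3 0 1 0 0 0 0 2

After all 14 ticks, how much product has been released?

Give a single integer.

Answer: 8

Derivation:
t=0: arr=3 -> substrate=1 bound=2 product=0
t=1: arr=0 -> substrate=1 bound=2 product=0
t=2: arr=3 -> substrate=4 bound=2 product=0
t=3: arr=0 -> substrate=2 bound=2 product=2
t=4: arr=0 -> substrate=2 bound=2 product=2
t=5: arr=3 -> substrate=5 bound=2 product=2
t=6: arr=3 -> substrate=6 bound=2 product=4
t=7: arr=0 -> substrate=6 bound=2 product=4
t=8: arr=1 -> substrate=7 bound=2 product=4
t=9: arr=0 -> substrate=5 bound=2 product=6
t=10: arr=0 -> substrate=5 bound=2 product=6
t=11: arr=0 -> substrate=5 bound=2 product=6
t=12: arr=0 -> substrate=3 bound=2 product=8
t=13: arr=2 -> substrate=5 bound=2 product=8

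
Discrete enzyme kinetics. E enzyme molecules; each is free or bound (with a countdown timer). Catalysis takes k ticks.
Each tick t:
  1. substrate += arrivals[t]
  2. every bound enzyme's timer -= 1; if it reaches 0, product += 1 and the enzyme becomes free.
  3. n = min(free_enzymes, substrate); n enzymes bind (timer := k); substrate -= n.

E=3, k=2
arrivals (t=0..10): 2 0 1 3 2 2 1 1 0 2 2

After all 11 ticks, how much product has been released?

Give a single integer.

Answer: 12

Derivation:
t=0: arr=2 -> substrate=0 bound=2 product=0
t=1: arr=0 -> substrate=0 bound=2 product=0
t=2: arr=1 -> substrate=0 bound=1 product=2
t=3: arr=3 -> substrate=1 bound=3 product=2
t=4: arr=2 -> substrate=2 bound=3 product=3
t=5: arr=2 -> substrate=2 bound=3 product=5
t=6: arr=1 -> substrate=2 bound=3 product=6
t=7: arr=1 -> substrate=1 bound=3 product=8
t=8: arr=0 -> substrate=0 bound=3 product=9
t=9: arr=2 -> substrate=0 bound=3 product=11
t=10: arr=2 -> substrate=1 bound=3 product=12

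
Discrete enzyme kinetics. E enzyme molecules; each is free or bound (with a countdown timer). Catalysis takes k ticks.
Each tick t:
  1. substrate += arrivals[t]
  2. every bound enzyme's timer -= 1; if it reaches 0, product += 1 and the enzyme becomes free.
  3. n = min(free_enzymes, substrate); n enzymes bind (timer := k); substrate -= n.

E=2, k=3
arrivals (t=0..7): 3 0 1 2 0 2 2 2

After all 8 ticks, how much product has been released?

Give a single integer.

t=0: arr=3 -> substrate=1 bound=2 product=0
t=1: arr=0 -> substrate=1 bound=2 product=0
t=2: arr=1 -> substrate=2 bound=2 product=0
t=3: arr=2 -> substrate=2 bound=2 product=2
t=4: arr=0 -> substrate=2 bound=2 product=2
t=5: arr=2 -> substrate=4 bound=2 product=2
t=6: arr=2 -> substrate=4 bound=2 product=4
t=7: arr=2 -> substrate=6 bound=2 product=4

Answer: 4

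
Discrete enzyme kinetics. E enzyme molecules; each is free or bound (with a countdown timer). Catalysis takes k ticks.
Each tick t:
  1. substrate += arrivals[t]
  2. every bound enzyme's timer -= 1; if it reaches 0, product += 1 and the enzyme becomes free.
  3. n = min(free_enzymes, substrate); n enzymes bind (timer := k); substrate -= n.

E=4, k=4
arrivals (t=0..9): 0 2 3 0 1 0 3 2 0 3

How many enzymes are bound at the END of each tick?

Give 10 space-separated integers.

t=0: arr=0 -> substrate=0 bound=0 product=0
t=1: arr=2 -> substrate=0 bound=2 product=0
t=2: arr=3 -> substrate=1 bound=4 product=0
t=3: arr=0 -> substrate=1 bound=4 product=0
t=4: arr=1 -> substrate=2 bound=4 product=0
t=5: arr=0 -> substrate=0 bound=4 product=2
t=6: arr=3 -> substrate=1 bound=4 product=4
t=7: arr=2 -> substrate=3 bound=4 product=4
t=8: arr=0 -> substrate=3 bound=4 product=4
t=9: arr=3 -> substrate=4 bound=4 product=6

Answer: 0 2 4 4 4 4 4 4 4 4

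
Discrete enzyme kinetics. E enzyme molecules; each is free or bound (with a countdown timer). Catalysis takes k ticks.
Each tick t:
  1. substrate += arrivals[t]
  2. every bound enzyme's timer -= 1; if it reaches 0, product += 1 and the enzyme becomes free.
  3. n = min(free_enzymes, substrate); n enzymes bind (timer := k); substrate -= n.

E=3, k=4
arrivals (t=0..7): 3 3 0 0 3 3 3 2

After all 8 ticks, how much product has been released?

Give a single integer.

t=0: arr=3 -> substrate=0 bound=3 product=0
t=1: arr=3 -> substrate=3 bound=3 product=0
t=2: arr=0 -> substrate=3 bound=3 product=0
t=3: arr=0 -> substrate=3 bound=3 product=0
t=4: arr=3 -> substrate=3 bound=3 product=3
t=5: arr=3 -> substrate=6 bound=3 product=3
t=6: arr=3 -> substrate=9 bound=3 product=3
t=7: arr=2 -> substrate=11 bound=3 product=3

Answer: 3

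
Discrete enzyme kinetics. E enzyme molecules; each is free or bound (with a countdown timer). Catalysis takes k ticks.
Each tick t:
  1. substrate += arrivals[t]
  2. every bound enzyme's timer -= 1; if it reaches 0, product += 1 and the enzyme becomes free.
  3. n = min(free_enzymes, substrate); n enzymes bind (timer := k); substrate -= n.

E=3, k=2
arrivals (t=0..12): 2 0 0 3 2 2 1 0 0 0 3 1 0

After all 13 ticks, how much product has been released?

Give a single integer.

t=0: arr=2 -> substrate=0 bound=2 product=0
t=1: arr=0 -> substrate=0 bound=2 product=0
t=2: arr=0 -> substrate=0 bound=0 product=2
t=3: arr=3 -> substrate=0 bound=3 product=2
t=4: arr=2 -> substrate=2 bound=3 product=2
t=5: arr=2 -> substrate=1 bound=3 product=5
t=6: arr=1 -> substrate=2 bound=3 product=5
t=7: arr=0 -> substrate=0 bound=2 product=8
t=8: arr=0 -> substrate=0 bound=2 product=8
t=9: arr=0 -> substrate=0 bound=0 product=10
t=10: arr=3 -> substrate=0 bound=3 product=10
t=11: arr=1 -> substrate=1 bound=3 product=10
t=12: arr=0 -> substrate=0 bound=1 product=13

Answer: 13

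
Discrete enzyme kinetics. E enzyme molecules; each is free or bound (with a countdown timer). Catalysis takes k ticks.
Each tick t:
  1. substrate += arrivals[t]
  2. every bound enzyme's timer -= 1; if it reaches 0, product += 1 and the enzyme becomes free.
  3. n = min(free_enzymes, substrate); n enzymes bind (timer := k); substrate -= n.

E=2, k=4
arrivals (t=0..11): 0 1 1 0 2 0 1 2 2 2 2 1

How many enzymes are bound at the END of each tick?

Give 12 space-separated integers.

Answer: 0 1 2 2 2 2 2 2 2 2 2 2

Derivation:
t=0: arr=0 -> substrate=0 bound=0 product=0
t=1: arr=1 -> substrate=0 bound=1 product=0
t=2: arr=1 -> substrate=0 bound=2 product=0
t=3: arr=0 -> substrate=0 bound=2 product=0
t=4: arr=2 -> substrate=2 bound=2 product=0
t=5: arr=0 -> substrate=1 bound=2 product=1
t=6: arr=1 -> substrate=1 bound=2 product=2
t=7: arr=2 -> substrate=3 bound=2 product=2
t=8: arr=2 -> substrate=5 bound=2 product=2
t=9: arr=2 -> substrate=6 bound=2 product=3
t=10: arr=2 -> substrate=7 bound=2 product=4
t=11: arr=1 -> substrate=8 bound=2 product=4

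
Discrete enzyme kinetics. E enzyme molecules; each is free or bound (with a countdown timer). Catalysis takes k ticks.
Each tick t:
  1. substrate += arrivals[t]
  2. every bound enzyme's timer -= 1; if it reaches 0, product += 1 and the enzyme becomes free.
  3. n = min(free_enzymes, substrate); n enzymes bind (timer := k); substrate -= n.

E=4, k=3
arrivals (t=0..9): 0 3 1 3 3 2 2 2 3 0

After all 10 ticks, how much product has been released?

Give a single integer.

t=0: arr=0 -> substrate=0 bound=0 product=0
t=1: arr=3 -> substrate=0 bound=3 product=0
t=2: arr=1 -> substrate=0 bound=4 product=0
t=3: arr=3 -> substrate=3 bound=4 product=0
t=4: arr=3 -> substrate=3 bound=4 product=3
t=5: arr=2 -> substrate=4 bound=4 product=4
t=6: arr=2 -> substrate=6 bound=4 product=4
t=7: arr=2 -> substrate=5 bound=4 product=7
t=8: arr=3 -> substrate=7 bound=4 product=8
t=9: arr=0 -> substrate=7 bound=4 product=8

Answer: 8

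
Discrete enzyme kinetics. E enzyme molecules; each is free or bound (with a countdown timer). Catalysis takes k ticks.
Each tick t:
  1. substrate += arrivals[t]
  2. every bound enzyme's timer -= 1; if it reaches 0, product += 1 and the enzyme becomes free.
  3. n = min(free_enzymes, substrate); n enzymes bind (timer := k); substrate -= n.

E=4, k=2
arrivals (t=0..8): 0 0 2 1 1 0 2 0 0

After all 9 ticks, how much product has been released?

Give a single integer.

t=0: arr=0 -> substrate=0 bound=0 product=0
t=1: arr=0 -> substrate=0 bound=0 product=0
t=2: arr=2 -> substrate=0 bound=2 product=0
t=3: arr=1 -> substrate=0 bound=3 product=0
t=4: arr=1 -> substrate=0 bound=2 product=2
t=5: arr=0 -> substrate=0 bound=1 product=3
t=6: arr=2 -> substrate=0 bound=2 product=4
t=7: arr=0 -> substrate=0 bound=2 product=4
t=8: arr=0 -> substrate=0 bound=0 product=6

Answer: 6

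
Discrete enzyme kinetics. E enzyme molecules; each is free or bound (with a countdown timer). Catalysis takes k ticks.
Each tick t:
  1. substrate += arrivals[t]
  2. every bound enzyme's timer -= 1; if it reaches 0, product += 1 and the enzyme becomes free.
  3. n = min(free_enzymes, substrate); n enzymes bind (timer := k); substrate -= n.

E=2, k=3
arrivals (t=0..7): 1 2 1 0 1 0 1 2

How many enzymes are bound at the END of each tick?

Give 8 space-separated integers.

Answer: 1 2 2 2 2 2 2 2

Derivation:
t=0: arr=1 -> substrate=0 bound=1 product=0
t=1: arr=2 -> substrate=1 bound=2 product=0
t=2: arr=1 -> substrate=2 bound=2 product=0
t=3: arr=0 -> substrate=1 bound=2 product=1
t=4: arr=1 -> substrate=1 bound=2 product=2
t=5: arr=0 -> substrate=1 bound=2 product=2
t=6: arr=1 -> substrate=1 bound=2 product=3
t=7: arr=2 -> substrate=2 bound=2 product=4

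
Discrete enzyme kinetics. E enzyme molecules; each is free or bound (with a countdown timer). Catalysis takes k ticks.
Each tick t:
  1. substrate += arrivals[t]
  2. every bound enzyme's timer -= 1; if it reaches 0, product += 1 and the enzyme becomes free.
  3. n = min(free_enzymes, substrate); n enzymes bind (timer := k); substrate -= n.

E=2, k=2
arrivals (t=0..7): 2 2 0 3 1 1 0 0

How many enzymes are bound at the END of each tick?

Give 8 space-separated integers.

Answer: 2 2 2 2 2 2 2 2

Derivation:
t=0: arr=2 -> substrate=0 bound=2 product=0
t=1: arr=2 -> substrate=2 bound=2 product=0
t=2: arr=0 -> substrate=0 bound=2 product=2
t=3: arr=3 -> substrate=3 bound=2 product=2
t=4: arr=1 -> substrate=2 bound=2 product=4
t=5: arr=1 -> substrate=3 bound=2 product=4
t=6: arr=0 -> substrate=1 bound=2 product=6
t=7: arr=0 -> substrate=1 bound=2 product=6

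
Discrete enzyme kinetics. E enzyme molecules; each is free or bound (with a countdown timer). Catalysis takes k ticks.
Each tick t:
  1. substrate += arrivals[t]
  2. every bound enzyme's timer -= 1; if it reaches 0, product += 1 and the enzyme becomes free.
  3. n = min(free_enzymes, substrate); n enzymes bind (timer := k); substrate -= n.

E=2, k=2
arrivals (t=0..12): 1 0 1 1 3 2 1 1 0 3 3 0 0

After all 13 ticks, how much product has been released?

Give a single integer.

Answer: 10

Derivation:
t=0: arr=1 -> substrate=0 bound=1 product=0
t=1: arr=0 -> substrate=0 bound=1 product=0
t=2: arr=1 -> substrate=0 bound=1 product=1
t=3: arr=1 -> substrate=0 bound=2 product=1
t=4: arr=3 -> substrate=2 bound=2 product=2
t=5: arr=2 -> substrate=3 bound=2 product=3
t=6: arr=1 -> substrate=3 bound=2 product=4
t=7: arr=1 -> substrate=3 bound=2 product=5
t=8: arr=0 -> substrate=2 bound=2 product=6
t=9: arr=3 -> substrate=4 bound=2 product=7
t=10: arr=3 -> substrate=6 bound=2 product=8
t=11: arr=0 -> substrate=5 bound=2 product=9
t=12: arr=0 -> substrate=4 bound=2 product=10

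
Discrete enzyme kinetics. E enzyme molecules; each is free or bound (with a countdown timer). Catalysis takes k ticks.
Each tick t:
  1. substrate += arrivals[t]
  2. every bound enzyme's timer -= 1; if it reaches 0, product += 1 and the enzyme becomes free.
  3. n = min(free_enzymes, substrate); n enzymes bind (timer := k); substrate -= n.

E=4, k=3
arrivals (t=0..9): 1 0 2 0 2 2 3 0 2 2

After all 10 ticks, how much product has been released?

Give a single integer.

t=0: arr=1 -> substrate=0 bound=1 product=0
t=1: arr=0 -> substrate=0 bound=1 product=0
t=2: arr=2 -> substrate=0 bound=3 product=0
t=3: arr=0 -> substrate=0 bound=2 product=1
t=4: arr=2 -> substrate=0 bound=4 product=1
t=5: arr=2 -> substrate=0 bound=4 product=3
t=6: arr=3 -> substrate=3 bound=4 product=3
t=7: arr=0 -> substrate=1 bound=4 product=5
t=8: arr=2 -> substrate=1 bound=4 product=7
t=9: arr=2 -> substrate=3 bound=4 product=7

Answer: 7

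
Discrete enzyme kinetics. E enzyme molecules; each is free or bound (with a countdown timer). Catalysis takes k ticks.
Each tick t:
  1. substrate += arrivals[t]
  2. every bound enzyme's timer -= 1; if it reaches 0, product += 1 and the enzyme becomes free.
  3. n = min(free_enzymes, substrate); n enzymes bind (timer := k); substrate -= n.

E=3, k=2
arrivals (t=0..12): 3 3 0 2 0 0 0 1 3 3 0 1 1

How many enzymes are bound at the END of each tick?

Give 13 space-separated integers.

Answer: 3 3 3 3 2 2 0 1 3 3 3 3 3

Derivation:
t=0: arr=3 -> substrate=0 bound=3 product=0
t=1: arr=3 -> substrate=3 bound=3 product=0
t=2: arr=0 -> substrate=0 bound=3 product=3
t=3: arr=2 -> substrate=2 bound=3 product=3
t=4: arr=0 -> substrate=0 bound=2 product=6
t=5: arr=0 -> substrate=0 bound=2 product=6
t=6: arr=0 -> substrate=0 bound=0 product=8
t=7: arr=1 -> substrate=0 bound=1 product=8
t=8: arr=3 -> substrate=1 bound=3 product=8
t=9: arr=3 -> substrate=3 bound=3 product=9
t=10: arr=0 -> substrate=1 bound=3 product=11
t=11: arr=1 -> substrate=1 bound=3 product=12
t=12: arr=1 -> substrate=0 bound=3 product=14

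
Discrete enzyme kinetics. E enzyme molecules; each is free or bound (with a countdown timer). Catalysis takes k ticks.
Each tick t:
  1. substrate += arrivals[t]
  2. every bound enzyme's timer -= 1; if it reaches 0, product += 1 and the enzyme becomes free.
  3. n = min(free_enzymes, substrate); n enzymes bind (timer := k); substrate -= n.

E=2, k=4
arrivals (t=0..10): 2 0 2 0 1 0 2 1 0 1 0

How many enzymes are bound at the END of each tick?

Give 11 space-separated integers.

Answer: 2 2 2 2 2 2 2 2 2 2 2

Derivation:
t=0: arr=2 -> substrate=0 bound=2 product=0
t=1: arr=0 -> substrate=0 bound=2 product=0
t=2: arr=2 -> substrate=2 bound=2 product=0
t=3: arr=0 -> substrate=2 bound=2 product=0
t=4: arr=1 -> substrate=1 bound=2 product=2
t=5: arr=0 -> substrate=1 bound=2 product=2
t=6: arr=2 -> substrate=3 bound=2 product=2
t=7: arr=1 -> substrate=4 bound=2 product=2
t=8: arr=0 -> substrate=2 bound=2 product=4
t=9: arr=1 -> substrate=3 bound=2 product=4
t=10: arr=0 -> substrate=3 bound=2 product=4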